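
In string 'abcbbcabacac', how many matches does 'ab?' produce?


Pattern 'ab?' matches 'a' optionally followed by 'b'.
String: 'abcbbcabacac'
Scanning left to right for 'a' then checking next char:
  Match 1: 'ab' (a followed by b)
  Match 2: 'ab' (a followed by b)
  Match 3: 'a' (a not followed by b)
  Match 4: 'a' (a not followed by b)
Total matches: 4

4


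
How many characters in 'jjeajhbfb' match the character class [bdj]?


Character class [bdj] matches any of: {b, d, j}
Scanning string 'jjeajhbfb' character by character:
  pos 0: 'j' -> MATCH
  pos 1: 'j' -> MATCH
  pos 2: 'e' -> no
  pos 3: 'a' -> no
  pos 4: 'j' -> MATCH
  pos 5: 'h' -> no
  pos 6: 'b' -> MATCH
  pos 7: 'f' -> no
  pos 8: 'b' -> MATCH
Total matches: 5

5


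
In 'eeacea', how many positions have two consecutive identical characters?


Looking for consecutive identical characters in 'eeacea':
  pos 0-1: 'e' vs 'e' -> MATCH ('ee')
  pos 1-2: 'e' vs 'a' -> different
  pos 2-3: 'a' vs 'c' -> different
  pos 3-4: 'c' vs 'e' -> different
  pos 4-5: 'e' vs 'a' -> different
Consecutive identical pairs: ['ee']
Count: 1

1


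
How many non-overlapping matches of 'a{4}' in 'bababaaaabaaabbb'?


Pattern 'a{4}' matches exactly 4 consecutive a's (greedy, non-overlapping).
String: 'bababaaaabaaabbb'
Scanning for runs of a's:
  Run at pos 1: 'a' (length 1) -> 0 match(es)
  Run at pos 3: 'a' (length 1) -> 0 match(es)
  Run at pos 5: 'aaaa' (length 4) -> 1 match(es)
  Run at pos 10: 'aaa' (length 3) -> 0 match(es)
Matches found: ['aaaa']
Total: 1

1


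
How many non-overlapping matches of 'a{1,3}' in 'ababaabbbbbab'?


Pattern 'a{1,3}' matches between 1 and 3 consecutive a's (greedy).
String: 'ababaabbbbbab'
Finding runs of a's and applying greedy matching:
  Run at pos 0: 'a' (length 1)
  Run at pos 2: 'a' (length 1)
  Run at pos 4: 'aa' (length 2)
  Run at pos 11: 'a' (length 1)
Matches: ['a', 'a', 'aa', 'a']
Count: 4

4


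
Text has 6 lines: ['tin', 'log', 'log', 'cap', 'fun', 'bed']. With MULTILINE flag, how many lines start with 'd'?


With MULTILINE flag, ^ matches the start of each line.
Lines: ['tin', 'log', 'log', 'cap', 'fun', 'bed']
Checking which lines start with 'd':
  Line 1: 'tin' -> no
  Line 2: 'log' -> no
  Line 3: 'log' -> no
  Line 4: 'cap' -> no
  Line 5: 'fun' -> no
  Line 6: 'bed' -> no
Matching lines: []
Count: 0

0


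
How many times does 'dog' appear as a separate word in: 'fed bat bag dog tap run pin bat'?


Scanning each word for exact match 'dog':
  Word 1: 'fed' -> no
  Word 2: 'bat' -> no
  Word 3: 'bag' -> no
  Word 4: 'dog' -> MATCH
  Word 5: 'tap' -> no
  Word 6: 'run' -> no
  Word 7: 'pin' -> no
  Word 8: 'bat' -> no
Total matches: 1

1


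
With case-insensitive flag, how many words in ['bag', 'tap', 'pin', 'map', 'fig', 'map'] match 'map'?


Case-insensitive matching: compare each word's lowercase form to 'map'.
  'bag' -> lower='bag' -> no
  'tap' -> lower='tap' -> no
  'pin' -> lower='pin' -> no
  'map' -> lower='map' -> MATCH
  'fig' -> lower='fig' -> no
  'map' -> lower='map' -> MATCH
Matches: ['map', 'map']
Count: 2

2


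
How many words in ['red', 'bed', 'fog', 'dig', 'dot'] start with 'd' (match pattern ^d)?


Pattern ^d anchors to start of word. Check which words begin with 'd':
  'red' -> no
  'bed' -> no
  'fog' -> no
  'dig' -> MATCH (starts with 'd')
  'dot' -> MATCH (starts with 'd')
Matching words: ['dig', 'dot']
Count: 2

2


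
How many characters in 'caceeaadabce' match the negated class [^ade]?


Negated class [^ade] matches any char NOT in {a, d, e}
Scanning 'caceeaadabce':
  pos 0: 'c' -> MATCH
  pos 1: 'a' -> no (excluded)
  pos 2: 'c' -> MATCH
  pos 3: 'e' -> no (excluded)
  pos 4: 'e' -> no (excluded)
  pos 5: 'a' -> no (excluded)
  pos 6: 'a' -> no (excluded)
  pos 7: 'd' -> no (excluded)
  pos 8: 'a' -> no (excluded)
  pos 9: 'b' -> MATCH
  pos 10: 'c' -> MATCH
  pos 11: 'e' -> no (excluded)
Total matches: 4

4


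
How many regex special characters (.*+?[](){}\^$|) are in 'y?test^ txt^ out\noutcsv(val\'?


Regex special characters are: . * + ? [ ] ( ) { } \ ^ $ |
Scanning 'y?test^ txt^ out\noutcsv(val\':
  pos 1: '?' -> SPECIAL
  pos 6: '^' -> SPECIAL
  pos 11: '^' -> SPECIAL
  pos 16: '\' -> SPECIAL
  pos 24: '(' -> SPECIAL
  pos 28: '\' -> SPECIAL
Special chars found: ['?', '^', '^', '\\', '(', '\\']
Total: 6

6


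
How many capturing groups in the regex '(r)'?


To count capturing groups, count each '(' that starts a group.
Pattern: '(r)'
Walking through the pattern:
  Position 0: '(' -> group #1
Total capturing groups: 1

1


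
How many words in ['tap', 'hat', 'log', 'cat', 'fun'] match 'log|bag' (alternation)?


Alternation 'log|bag' matches either 'log' or 'bag'.
Checking each word:
  'tap' -> no
  'hat' -> no
  'log' -> MATCH
  'cat' -> no
  'fun' -> no
Matches: ['log']
Count: 1

1


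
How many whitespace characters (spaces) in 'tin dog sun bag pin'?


\s matches whitespace characters (spaces, tabs, etc.).
Text: 'tin dog sun bag pin'
This text has 5 words separated by spaces.
Number of spaces = number of words - 1 = 5 - 1 = 4

4


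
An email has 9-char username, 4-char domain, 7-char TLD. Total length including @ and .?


An email address has format: username@domain.tld
Username length: 9
'@' character: 1
Domain length: 4
'.' character: 1
TLD length: 7
Total = 9 + 1 + 4 + 1 + 7 = 22

22


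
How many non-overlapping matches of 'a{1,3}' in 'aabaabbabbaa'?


Pattern 'a{1,3}' matches between 1 and 3 consecutive a's (greedy).
String: 'aabaabbabbaa'
Finding runs of a's and applying greedy matching:
  Run at pos 0: 'aa' (length 2)
  Run at pos 3: 'aa' (length 2)
  Run at pos 7: 'a' (length 1)
  Run at pos 10: 'aa' (length 2)
Matches: ['aa', 'aa', 'a', 'aa']
Count: 4

4


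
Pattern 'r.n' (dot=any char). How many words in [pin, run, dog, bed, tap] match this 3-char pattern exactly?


Pattern 'r.n' means: starts with 'r', any single char, ends with 'n'.
Checking each word (must be exactly 3 chars):
  'pin' (len=3): no
  'run' (len=3): MATCH
  'dog' (len=3): no
  'bed' (len=3): no
  'tap' (len=3): no
Matching words: ['run']
Total: 1

1


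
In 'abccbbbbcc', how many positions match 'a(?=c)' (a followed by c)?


Lookahead 'a(?=c)' matches 'a' only when followed by 'c'.
String: 'abccbbbbcc'
Checking each position where char is 'a':
  pos 0: 'a' -> no (next='b')
Matching positions: []
Count: 0

0


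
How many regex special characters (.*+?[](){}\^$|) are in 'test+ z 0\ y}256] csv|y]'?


Regex special characters are: . * + ? [ ] ( ) { } \ ^ $ |
Scanning 'test+ z 0\ y}256] csv|y]':
  pos 4: '+' -> SPECIAL
  pos 9: '\' -> SPECIAL
  pos 12: '}' -> SPECIAL
  pos 16: ']' -> SPECIAL
  pos 21: '|' -> SPECIAL
  pos 23: ']' -> SPECIAL
Special chars found: ['+', '\\', '}', ']', '|', ']']
Total: 6

6


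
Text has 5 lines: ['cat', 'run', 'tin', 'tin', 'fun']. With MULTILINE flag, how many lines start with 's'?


With MULTILINE flag, ^ matches the start of each line.
Lines: ['cat', 'run', 'tin', 'tin', 'fun']
Checking which lines start with 's':
  Line 1: 'cat' -> no
  Line 2: 'run' -> no
  Line 3: 'tin' -> no
  Line 4: 'tin' -> no
  Line 5: 'fun' -> no
Matching lines: []
Count: 0

0


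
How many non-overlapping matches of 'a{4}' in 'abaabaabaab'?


Pattern 'a{4}' matches exactly 4 consecutive a's (greedy, non-overlapping).
String: 'abaabaabaab'
Scanning for runs of a's:
  Run at pos 0: 'a' (length 1) -> 0 match(es)
  Run at pos 2: 'aa' (length 2) -> 0 match(es)
  Run at pos 5: 'aa' (length 2) -> 0 match(es)
  Run at pos 8: 'aa' (length 2) -> 0 match(es)
Matches found: []
Total: 0

0


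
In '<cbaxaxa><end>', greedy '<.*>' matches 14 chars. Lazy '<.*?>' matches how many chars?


Greedy '<.*>' tries to match as MUCH as possible.
Lazy '<.*?>' tries to match as LITTLE as possible.

String: '<cbaxaxa><end>'
Greedy '<.*>' starts at first '<' and extends to the LAST '>': '<cbaxaxa><end>' (14 chars)
Lazy '<.*?>' starts at first '<' and stops at the FIRST '>': '<cbaxaxa>' (9 chars)

9


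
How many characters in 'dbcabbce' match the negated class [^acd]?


Negated class [^acd] matches any char NOT in {a, c, d}
Scanning 'dbcabbce':
  pos 0: 'd' -> no (excluded)
  pos 1: 'b' -> MATCH
  pos 2: 'c' -> no (excluded)
  pos 3: 'a' -> no (excluded)
  pos 4: 'b' -> MATCH
  pos 5: 'b' -> MATCH
  pos 6: 'c' -> no (excluded)
  pos 7: 'e' -> MATCH
Total matches: 4

4


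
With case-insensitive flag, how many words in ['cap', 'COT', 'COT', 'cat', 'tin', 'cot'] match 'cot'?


Case-insensitive matching: compare each word's lowercase form to 'cot'.
  'cap' -> lower='cap' -> no
  'COT' -> lower='cot' -> MATCH
  'COT' -> lower='cot' -> MATCH
  'cat' -> lower='cat' -> no
  'tin' -> lower='tin' -> no
  'cot' -> lower='cot' -> MATCH
Matches: ['COT', 'COT', 'cot']
Count: 3

3


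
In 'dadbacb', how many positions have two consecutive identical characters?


Looking for consecutive identical characters in 'dadbacb':
  pos 0-1: 'd' vs 'a' -> different
  pos 1-2: 'a' vs 'd' -> different
  pos 2-3: 'd' vs 'b' -> different
  pos 3-4: 'b' vs 'a' -> different
  pos 4-5: 'a' vs 'c' -> different
  pos 5-6: 'c' vs 'b' -> different
Consecutive identical pairs: []
Count: 0

0


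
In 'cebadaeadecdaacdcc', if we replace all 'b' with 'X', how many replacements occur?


re.sub('b', 'X', text) replaces every occurrence of 'b' with 'X'.
Text: 'cebadaeadecdaacdcc'
Scanning for 'b':
  pos 2: 'b' -> replacement #1
Total replacements: 1

1


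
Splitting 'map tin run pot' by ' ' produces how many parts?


Splitting by ' ' breaks the string at each occurrence of the separator.
Text: 'map tin run pot'
Parts after split:
  Part 1: 'map'
  Part 2: 'tin'
  Part 3: 'run'
  Part 4: 'pot'
Total parts: 4

4


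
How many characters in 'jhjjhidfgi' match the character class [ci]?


Character class [ci] matches any of: {c, i}
Scanning string 'jhjjhidfgi' character by character:
  pos 0: 'j' -> no
  pos 1: 'h' -> no
  pos 2: 'j' -> no
  pos 3: 'j' -> no
  pos 4: 'h' -> no
  pos 5: 'i' -> MATCH
  pos 6: 'd' -> no
  pos 7: 'f' -> no
  pos 8: 'g' -> no
  pos 9: 'i' -> MATCH
Total matches: 2

2


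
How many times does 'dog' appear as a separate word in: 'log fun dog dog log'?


Scanning each word for exact match 'dog':
  Word 1: 'log' -> no
  Word 2: 'fun' -> no
  Word 3: 'dog' -> MATCH
  Word 4: 'dog' -> MATCH
  Word 5: 'log' -> no
Total matches: 2

2


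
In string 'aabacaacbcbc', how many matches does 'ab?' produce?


Pattern 'ab?' matches 'a' optionally followed by 'b'.
String: 'aabacaacbcbc'
Scanning left to right for 'a' then checking next char:
  Match 1: 'a' (a not followed by b)
  Match 2: 'ab' (a followed by b)
  Match 3: 'a' (a not followed by b)
  Match 4: 'a' (a not followed by b)
  Match 5: 'a' (a not followed by b)
Total matches: 5

5


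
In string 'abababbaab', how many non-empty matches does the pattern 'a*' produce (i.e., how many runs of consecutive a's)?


Pattern 'a*' matches zero or more a's. We want non-empty runs of consecutive a's.
String: 'abababbaab'
Walking through the string to find runs of a's:
  Run 1: positions 0-0 -> 'a'
  Run 2: positions 2-2 -> 'a'
  Run 3: positions 4-4 -> 'a'
  Run 4: positions 7-8 -> 'aa'
Non-empty runs found: ['a', 'a', 'a', 'aa']
Count: 4

4


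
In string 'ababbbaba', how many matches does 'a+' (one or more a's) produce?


Pattern 'a+' matches one or more consecutive a's.
String: 'ababbbaba'
Scanning for runs of a:
  Match 1: 'a' (length 1)
  Match 2: 'a' (length 1)
  Match 3: 'a' (length 1)
  Match 4: 'a' (length 1)
Total matches: 4

4


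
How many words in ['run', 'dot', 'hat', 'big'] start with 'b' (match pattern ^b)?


Pattern ^b anchors to start of word. Check which words begin with 'b':
  'run' -> no
  'dot' -> no
  'hat' -> no
  'big' -> MATCH (starts with 'b')
Matching words: ['big']
Count: 1

1


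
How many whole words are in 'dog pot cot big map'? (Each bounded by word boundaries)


Word boundaries (\b) mark the start/end of each word.
Text: 'dog pot cot big map'
Splitting by whitespace:
  Word 1: 'dog'
  Word 2: 'pot'
  Word 3: 'cot'
  Word 4: 'big'
  Word 5: 'map'
Total whole words: 5

5


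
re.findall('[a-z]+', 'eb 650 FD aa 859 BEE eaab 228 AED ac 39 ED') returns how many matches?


Pattern '[a-z]+' finds one or more lowercase letters.
Text: 'eb 650 FD aa 859 BEE eaab 228 AED ac 39 ED'
Scanning for matches:
  Match 1: 'eb'
  Match 2: 'aa'
  Match 3: 'eaab'
  Match 4: 'ac'
Total matches: 4

4


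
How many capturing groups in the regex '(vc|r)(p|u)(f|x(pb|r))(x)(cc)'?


To count capturing groups, count each '(' that starts a group.
Pattern: '(vc|r)(p|u)(f|x(pb|r))(x)(cc)'
Walking through the pattern:
  Position 0: '(' -> group #1
  Position 6: '(' -> group #2
  Position 11: '(' -> group #3
  Position 15: '(' -> group #4
  Position 22: '(' -> group #5
  Position 25: '(' -> group #6
Total capturing groups: 6

6


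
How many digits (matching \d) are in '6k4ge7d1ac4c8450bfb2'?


\d matches any digit 0-9.
Scanning '6k4ge7d1ac4c8450bfb2':
  pos 0: '6' -> DIGIT
  pos 2: '4' -> DIGIT
  pos 5: '7' -> DIGIT
  pos 7: '1' -> DIGIT
  pos 10: '4' -> DIGIT
  pos 12: '8' -> DIGIT
  pos 13: '4' -> DIGIT
  pos 14: '5' -> DIGIT
  pos 15: '0' -> DIGIT
  pos 19: '2' -> DIGIT
Digits found: ['6', '4', '7', '1', '4', '8', '4', '5', '0', '2']
Total: 10

10


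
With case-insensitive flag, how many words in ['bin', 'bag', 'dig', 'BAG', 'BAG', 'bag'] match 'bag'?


Case-insensitive matching: compare each word's lowercase form to 'bag'.
  'bin' -> lower='bin' -> no
  'bag' -> lower='bag' -> MATCH
  'dig' -> lower='dig' -> no
  'BAG' -> lower='bag' -> MATCH
  'BAG' -> lower='bag' -> MATCH
  'bag' -> lower='bag' -> MATCH
Matches: ['bag', 'BAG', 'BAG', 'bag']
Count: 4

4


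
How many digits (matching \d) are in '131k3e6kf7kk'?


\d matches any digit 0-9.
Scanning '131k3e6kf7kk':
  pos 0: '1' -> DIGIT
  pos 1: '3' -> DIGIT
  pos 2: '1' -> DIGIT
  pos 4: '3' -> DIGIT
  pos 6: '6' -> DIGIT
  pos 9: '7' -> DIGIT
Digits found: ['1', '3', '1', '3', '6', '7']
Total: 6

6


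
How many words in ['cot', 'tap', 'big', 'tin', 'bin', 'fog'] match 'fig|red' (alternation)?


Alternation 'fig|red' matches either 'fig' or 'red'.
Checking each word:
  'cot' -> no
  'tap' -> no
  'big' -> no
  'tin' -> no
  'bin' -> no
  'fog' -> no
Matches: []
Count: 0

0


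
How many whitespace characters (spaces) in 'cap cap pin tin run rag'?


\s matches whitespace characters (spaces, tabs, etc.).
Text: 'cap cap pin tin run rag'
This text has 6 words separated by spaces.
Number of spaces = number of words - 1 = 6 - 1 = 5

5


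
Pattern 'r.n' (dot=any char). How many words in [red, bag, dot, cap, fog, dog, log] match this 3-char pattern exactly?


Pattern 'r.n' means: starts with 'r', any single char, ends with 'n'.
Checking each word (must be exactly 3 chars):
  'red' (len=3): no
  'bag' (len=3): no
  'dot' (len=3): no
  'cap' (len=3): no
  'fog' (len=3): no
  'dog' (len=3): no
  'log' (len=3): no
Matching words: []
Total: 0

0


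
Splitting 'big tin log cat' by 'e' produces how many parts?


Splitting by 'e' breaks the string at each occurrence of the separator.
Text: 'big tin log cat'
Parts after split:
  Part 1: 'big tin log cat'
Total parts: 1

1


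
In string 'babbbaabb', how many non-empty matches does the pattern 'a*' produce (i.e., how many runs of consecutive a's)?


Pattern 'a*' matches zero or more a's. We want non-empty runs of consecutive a's.
String: 'babbbaabb'
Walking through the string to find runs of a's:
  Run 1: positions 1-1 -> 'a'
  Run 2: positions 5-6 -> 'aa'
Non-empty runs found: ['a', 'aa']
Count: 2

2


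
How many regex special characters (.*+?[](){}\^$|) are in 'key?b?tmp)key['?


Regex special characters are: . * + ? [ ] ( ) { } \ ^ $ |
Scanning 'key?b?tmp)key[':
  pos 3: '?' -> SPECIAL
  pos 5: '?' -> SPECIAL
  pos 9: ')' -> SPECIAL
  pos 13: '[' -> SPECIAL
Special chars found: ['?', '?', ')', '[']
Total: 4

4


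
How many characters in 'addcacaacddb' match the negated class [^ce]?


Negated class [^ce] matches any char NOT in {c, e}
Scanning 'addcacaacddb':
  pos 0: 'a' -> MATCH
  pos 1: 'd' -> MATCH
  pos 2: 'd' -> MATCH
  pos 3: 'c' -> no (excluded)
  pos 4: 'a' -> MATCH
  pos 5: 'c' -> no (excluded)
  pos 6: 'a' -> MATCH
  pos 7: 'a' -> MATCH
  pos 8: 'c' -> no (excluded)
  pos 9: 'd' -> MATCH
  pos 10: 'd' -> MATCH
  pos 11: 'b' -> MATCH
Total matches: 9

9


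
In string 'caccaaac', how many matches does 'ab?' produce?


Pattern 'ab?' matches 'a' optionally followed by 'b'.
String: 'caccaaac'
Scanning left to right for 'a' then checking next char:
  Match 1: 'a' (a not followed by b)
  Match 2: 'a' (a not followed by b)
  Match 3: 'a' (a not followed by b)
  Match 4: 'a' (a not followed by b)
Total matches: 4

4


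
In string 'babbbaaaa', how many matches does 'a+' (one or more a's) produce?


Pattern 'a+' matches one or more consecutive a's.
String: 'babbbaaaa'
Scanning for runs of a:
  Match 1: 'a' (length 1)
  Match 2: 'aaaa' (length 4)
Total matches: 2

2


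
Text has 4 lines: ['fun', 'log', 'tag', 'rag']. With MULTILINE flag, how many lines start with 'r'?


With MULTILINE flag, ^ matches the start of each line.
Lines: ['fun', 'log', 'tag', 'rag']
Checking which lines start with 'r':
  Line 1: 'fun' -> no
  Line 2: 'log' -> no
  Line 3: 'tag' -> no
  Line 4: 'rag' -> MATCH
Matching lines: ['rag']
Count: 1

1


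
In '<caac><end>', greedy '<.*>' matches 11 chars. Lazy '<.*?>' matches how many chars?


Greedy '<.*>' tries to match as MUCH as possible.
Lazy '<.*?>' tries to match as LITTLE as possible.

String: '<caac><end>'
Greedy '<.*>' starts at first '<' and extends to the LAST '>': '<caac><end>' (11 chars)
Lazy '<.*?>' starts at first '<' and stops at the FIRST '>': '<caac>' (6 chars)

6


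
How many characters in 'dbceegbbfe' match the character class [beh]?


Character class [beh] matches any of: {b, e, h}
Scanning string 'dbceegbbfe' character by character:
  pos 0: 'd' -> no
  pos 1: 'b' -> MATCH
  pos 2: 'c' -> no
  pos 3: 'e' -> MATCH
  pos 4: 'e' -> MATCH
  pos 5: 'g' -> no
  pos 6: 'b' -> MATCH
  pos 7: 'b' -> MATCH
  pos 8: 'f' -> no
  pos 9: 'e' -> MATCH
Total matches: 6

6


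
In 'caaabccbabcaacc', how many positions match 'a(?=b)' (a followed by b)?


Lookahead 'a(?=b)' matches 'a' only when followed by 'b'.
String: 'caaabccbabcaacc'
Checking each position where char is 'a':
  pos 1: 'a' -> no (next='a')
  pos 2: 'a' -> no (next='a')
  pos 3: 'a' -> MATCH (next='b')
  pos 8: 'a' -> MATCH (next='b')
  pos 11: 'a' -> no (next='a')
  pos 12: 'a' -> no (next='c')
Matching positions: [3, 8]
Count: 2

2


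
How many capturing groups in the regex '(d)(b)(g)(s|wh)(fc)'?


To count capturing groups, count each '(' that starts a group.
Pattern: '(d)(b)(g)(s|wh)(fc)'
Walking through the pattern:
  Position 0: '(' -> group #1
  Position 3: '(' -> group #2
  Position 6: '(' -> group #3
  Position 9: '(' -> group #4
  Position 15: '(' -> group #5
Total capturing groups: 5

5


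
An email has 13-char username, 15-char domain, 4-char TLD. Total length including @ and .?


An email address has format: username@domain.tld
Username length: 13
'@' character: 1
Domain length: 15
'.' character: 1
TLD length: 4
Total = 13 + 1 + 15 + 1 + 4 = 34

34


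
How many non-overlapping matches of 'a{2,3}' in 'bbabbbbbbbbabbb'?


Pattern 'a{2,3}' matches between 2 and 3 consecutive a's (greedy).
String: 'bbabbbbbbbbabbb'
Finding runs of a's and applying greedy matching:
  Run at pos 2: 'a' (length 1)
  Run at pos 11: 'a' (length 1)
Matches: []
Count: 0

0


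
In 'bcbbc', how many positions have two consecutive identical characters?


Looking for consecutive identical characters in 'bcbbc':
  pos 0-1: 'b' vs 'c' -> different
  pos 1-2: 'c' vs 'b' -> different
  pos 2-3: 'b' vs 'b' -> MATCH ('bb')
  pos 3-4: 'b' vs 'c' -> different
Consecutive identical pairs: ['bb']
Count: 1

1


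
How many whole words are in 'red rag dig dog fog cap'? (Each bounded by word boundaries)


Word boundaries (\b) mark the start/end of each word.
Text: 'red rag dig dog fog cap'
Splitting by whitespace:
  Word 1: 'red'
  Word 2: 'rag'
  Word 3: 'dig'
  Word 4: 'dog'
  Word 5: 'fog'
  Word 6: 'cap'
Total whole words: 6

6


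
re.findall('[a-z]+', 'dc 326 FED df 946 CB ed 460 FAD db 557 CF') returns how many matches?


Pattern '[a-z]+' finds one or more lowercase letters.
Text: 'dc 326 FED df 946 CB ed 460 FAD db 557 CF'
Scanning for matches:
  Match 1: 'dc'
  Match 2: 'df'
  Match 3: 'ed'
  Match 4: 'db'
Total matches: 4

4


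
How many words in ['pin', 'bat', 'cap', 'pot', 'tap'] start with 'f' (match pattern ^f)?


Pattern ^f anchors to start of word. Check which words begin with 'f':
  'pin' -> no
  'bat' -> no
  'cap' -> no
  'pot' -> no
  'tap' -> no
Matching words: []
Count: 0

0


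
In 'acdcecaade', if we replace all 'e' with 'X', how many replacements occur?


re.sub('e', 'X', text) replaces every occurrence of 'e' with 'X'.
Text: 'acdcecaade'
Scanning for 'e':
  pos 4: 'e' -> replacement #1
  pos 9: 'e' -> replacement #2
Total replacements: 2

2


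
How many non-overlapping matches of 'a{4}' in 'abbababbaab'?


Pattern 'a{4}' matches exactly 4 consecutive a's (greedy, non-overlapping).
String: 'abbababbaab'
Scanning for runs of a's:
  Run at pos 0: 'a' (length 1) -> 0 match(es)
  Run at pos 3: 'a' (length 1) -> 0 match(es)
  Run at pos 5: 'a' (length 1) -> 0 match(es)
  Run at pos 8: 'aa' (length 2) -> 0 match(es)
Matches found: []
Total: 0

0


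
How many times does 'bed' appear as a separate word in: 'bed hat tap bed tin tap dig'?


Scanning each word for exact match 'bed':
  Word 1: 'bed' -> MATCH
  Word 2: 'hat' -> no
  Word 3: 'tap' -> no
  Word 4: 'bed' -> MATCH
  Word 5: 'tin' -> no
  Word 6: 'tap' -> no
  Word 7: 'dig' -> no
Total matches: 2

2


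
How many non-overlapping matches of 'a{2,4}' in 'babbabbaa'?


Pattern 'a{2,4}' matches between 2 and 4 consecutive a's (greedy).
String: 'babbabbaa'
Finding runs of a's and applying greedy matching:
  Run at pos 1: 'a' (length 1)
  Run at pos 4: 'a' (length 1)
  Run at pos 7: 'aa' (length 2)
Matches: ['aa']
Count: 1

1


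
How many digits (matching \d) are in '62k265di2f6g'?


\d matches any digit 0-9.
Scanning '62k265di2f6g':
  pos 0: '6' -> DIGIT
  pos 1: '2' -> DIGIT
  pos 3: '2' -> DIGIT
  pos 4: '6' -> DIGIT
  pos 5: '5' -> DIGIT
  pos 8: '2' -> DIGIT
  pos 10: '6' -> DIGIT
Digits found: ['6', '2', '2', '6', '5', '2', '6']
Total: 7

7


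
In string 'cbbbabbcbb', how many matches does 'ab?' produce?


Pattern 'ab?' matches 'a' optionally followed by 'b'.
String: 'cbbbabbcbb'
Scanning left to right for 'a' then checking next char:
  Match 1: 'ab' (a followed by b)
Total matches: 1

1


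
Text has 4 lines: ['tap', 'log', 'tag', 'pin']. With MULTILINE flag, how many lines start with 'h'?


With MULTILINE flag, ^ matches the start of each line.
Lines: ['tap', 'log', 'tag', 'pin']
Checking which lines start with 'h':
  Line 1: 'tap' -> no
  Line 2: 'log' -> no
  Line 3: 'tag' -> no
  Line 4: 'pin' -> no
Matching lines: []
Count: 0

0


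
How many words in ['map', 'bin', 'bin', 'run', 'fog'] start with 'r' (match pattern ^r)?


Pattern ^r anchors to start of word. Check which words begin with 'r':
  'map' -> no
  'bin' -> no
  'bin' -> no
  'run' -> MATCH (starts with 'r')
  'fog' -> no
Matching words: ['run']
Count: 1

1


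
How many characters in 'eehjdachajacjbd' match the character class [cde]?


Character class [cde] matches any of: {c, d, e}
Scanning string 'eehjdachajacjbd' character by character:
  pos 0: 'e' -> MATCH
  pos 1: 'e' -> MATCH
  pos 2: 'h' -> no
  pos 3: 'j' -> no
  pos 4: 'd' -> MATCH
  pos 5: 'a' -> no
  pos 6: 'c' -> MATCH
  pos 7: 'h' -> no
  pos 8: 'a' -> no
  pos 9: 'j' -> no
  pos 10: 'a' -> no
  pos 11: 'c' -> MATCH
  pos 12: 'j' -> no
  pos 13: 'b' -> no
  pos 14: 'd' -> MATCH
Total matches: 6

6


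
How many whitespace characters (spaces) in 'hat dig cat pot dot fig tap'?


\s matches whitespace characters (spaces, tabs, etc.).
Text: 'hat dig cat pot dot fig tap'
This text has 7 words separated by spaces.
Number of spaces = number of words - 1 = 7 - 1 = 6

6


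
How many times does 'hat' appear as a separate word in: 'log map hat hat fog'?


Scanning each word for exact match 'hat':
  Word 1: 'log' -> no
  Word 2: 'map' -> no
  Word 3: 'hat' -> MATCH
  Word 4: 'hat' -> MATCH
  Word 5: 'fog' -> no
Total matches: 2

2


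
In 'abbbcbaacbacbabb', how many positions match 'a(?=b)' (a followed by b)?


Lookahead 'a(?=b)' matches 'a' only when followed by 'b'.
String: 'abbbcbaacbacbabb'
Checking each position where char is 'a':
  pos 0: 'a' -> MATCH (next='b')
  pos 6: 'a' -> no (next='a')
  pos 7: 'a' -> no (next='c')
  pos 10: 'a' -> no (next='c')
  pos 13: 'a' -> MATCH (next='b')
Matching positions: [0, 13]
Count: 2

2


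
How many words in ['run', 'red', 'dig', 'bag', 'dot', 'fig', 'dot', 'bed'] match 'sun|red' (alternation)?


Alternation 'sun|red' matches either 'sun' or 'red'.
Checking each word:
  'run' -> no
  'red' -> MATCH
  'dig' -> no
  'bag' -> no
  'dot' -> no
  'fig' -> no
  'dot' -> no
  'bed' -> no
Matches: ['red']
Count: 1

1


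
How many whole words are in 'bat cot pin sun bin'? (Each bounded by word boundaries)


Word boundaries (\b) mark the start/end of each word.
Text: 'bat cot pin sun bin'
Splitting by whitespace:
  Word 1: 'bat'
  Word 2: 'cot'
  Word 3: 'pin'
  Word 4: 'sun'
  Word 5: 'bin'
Total whole words: 5

5


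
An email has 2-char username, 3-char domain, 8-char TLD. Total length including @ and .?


An email address has format: username@domain.tld
Username length: 2
'@' character: 1
Domain length: 3
'.' character: 1
TLD length: 8
Total = 2 + 1 + 3 + 1 + 8 = 15

15


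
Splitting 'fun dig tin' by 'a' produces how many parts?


Splitting by 'a' breaks the string at each occurrence of the separator.
Text: 'fun dig tin'
Parts after split:
  Part 1: 'fun dig tin'
Total parts: 1

1


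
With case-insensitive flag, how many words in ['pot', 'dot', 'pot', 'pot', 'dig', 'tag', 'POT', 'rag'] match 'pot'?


Case-insensitive matching: compare each word's lowercase form to 'pot'.
  'pot' -> lower='pot' -> MATCH
  'dot' -> lower='dot' -> no
  'pot' -> lower='pot' -> MATCH
  'pot' -> lower='pot' -> MATCH
  'dig' -> lower='dig' -> no
  'tag' -> lower='tag' -> no
  'POT' -> lower='pot' -> MATCH
  'rag' -> lower='rag' -> no
Matches: ['pot', 'pot', 'pot', 'POT']
Count: 4

4


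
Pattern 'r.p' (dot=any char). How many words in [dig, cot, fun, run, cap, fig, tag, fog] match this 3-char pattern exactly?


Pattern 'r.p' means: starts with 'r', any single char, ends with 'p'.
Checking each word (must be exactly 3 chars):
  'dig' (len=3): no
  'cot' (len=3): no
  'fun' (len=3): no
  'run' (len=3): no
  'cap' (len=3): no
  'fig' (len=3): no
  'tag' (len=3): no
  'fog' (len=3): no
Matching words: []
Total: 0

0


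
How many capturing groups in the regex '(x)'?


To count capturing groups, count each '(' that starts a group.
Pattern: '(x)'
Walking through the pattern:
  Position 0: '(' -> group #1
Total capturing groups: 1

1


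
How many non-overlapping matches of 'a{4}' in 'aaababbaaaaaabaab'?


Pattern 'a{4}' matches exactly 4 consecutive a's (greedy, non-overlapping).
String: 'aaababbaaaaaabaab'
Scanning for runs of a's:
  Run at pos 0: 'aaa' (length 3) -> 0 match(es)
  Run at pos 4: 'a' (length 1) -> 0 match(es)
  Run at pos 7: 'aaaaaa' (length 6) -> 1 match(es)
  Run at pos 14: 'aa' (length 2) -> 0 match(es)
Matches found: ['aaaa']
Total: 1

1


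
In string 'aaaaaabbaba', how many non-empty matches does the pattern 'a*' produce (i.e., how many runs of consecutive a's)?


Pattern 'a*' matches zero or more a's. We want non-empty runs of consecutive a's.
String: 'aaaaaabbaba'
Walking through the string to find runs of a's:
  Run 1: positions 0-5 -> 'aaaaaa'
  Run 2: positions 8-8 -> 'a'
  Run 3: positions 10-10 -> 'a'
Non-empty runs found: ['aaaaaa', 'a', 'a']
Count: 3

3


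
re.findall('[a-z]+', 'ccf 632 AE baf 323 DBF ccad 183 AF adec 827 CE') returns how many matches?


Pattern '[a-z]+' finds one or more lowercase letters.
Text: 'ccf 632 AE baf 323 DBF ccad 183 AF adec 827 CE'
Scanning for matches:
  Match 1: 'ccf'
  Match 2: 'baf'
  Match 3: 'ccad'
  Match 4: 'adec'
Total matches: 4

4


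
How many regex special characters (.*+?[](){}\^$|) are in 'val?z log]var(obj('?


Regex special characters are: . * + ? [ ] ( ) { } \ ^ $ |
Scanning 'val?z log]var(obj(':
  pos 3: '?' -> SPECIAL
  pos 9: ']' -> SPECIAL
  pos 13: '(' -> SPECIAL
  pos 17: '(' -> SPECIAL
Special chars found: ['?', ']', '(', '(']
Total: 4

4


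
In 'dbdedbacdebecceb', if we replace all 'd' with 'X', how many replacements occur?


re.sub('d', 'X', text) replaces every occurrence of 'd' with 'X'.
Text: 'dbdedbacdebecceb'
Scanning for 'd':
  pos 0: 'd' -> replacement #1
  pos 2: 'd' -> replacement #2
  pos 4: 'd' -> replacement #3
  pos 8: 'd' -> replacement #4
Total replacements: 4

4


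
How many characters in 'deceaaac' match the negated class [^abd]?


Negated class [^abd] matches any char NOT in {a, b, d}
Scanning 'deceaaac':
  pos 0: 'd' -> no (excluded)
  pos 1: 'e' -> MATCH
  pos 2: 'c' -> MATCH
  pos 3: 'e' -> MATCH
  pos 4: 'a' -> no (excluded)
  pos 5: 'a' -> no (excluded)
  pos 6: 'a' -> no (excluded)
  pos 7: 'c' -> MATCH
Total matches: 4

4


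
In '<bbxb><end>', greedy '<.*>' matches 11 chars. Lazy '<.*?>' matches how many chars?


Greedy '<.*>' tries to match as MUCH as possible.
Lazy '<.*?>' tries to match as LITTLE as possible.

String: '<bbxb><end>'
Greedy '<.*>' starts at first '<' and extends to the LAST '>': '<bbxb><end>' (11 chars)
Lazy '<.*?>' starts at first '<' and stops at the FIRST '>': '<bbxb>' (6 chars)

6


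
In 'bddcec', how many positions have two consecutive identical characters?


Looking for consecutive identical characters in 'bddcec':
  pos 0-1: 'b' vs 'd' -> different
  pos 1-2: 'd' vs 'd' -> MATCH ('dd')
  pos 2-3: 'd' vs 'c' -> different
  pos 3-4: 'c' vs 'e' -> different
  pos 4-5: 'e' vs 'c' -> different
Consecutive identical pairs: ['dd']
Count: 1

1


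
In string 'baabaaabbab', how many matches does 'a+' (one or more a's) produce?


Pattern 'a+' matches one or more consecutive a's.
String: 'baabaaabbab'
Scanning for runs of a:
  Match 1: 'aa' (length 2)
  Match 2: 'aaa' (length 3)
  Match 3: 'a' (length 1)
Total matches: 3

3


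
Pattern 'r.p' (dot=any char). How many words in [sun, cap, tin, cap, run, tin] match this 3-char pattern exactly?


Pattern 'r.p' means: starts with 'r', any single char, ends with 'p'.
Checking each word (must be exactly 3 chars):
  'sun' (len=3): no
  'cap' (len=3): no
  'tin' (len=3): no
  'cap' (len=3): no
  'run' (len=3): no
  'tin' (len=3): no
Matching words: []
Total: 0

0


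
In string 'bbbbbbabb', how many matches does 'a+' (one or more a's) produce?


Pattern 'a+' matches one or more consecutive a's.
String: 'bbbbbbabb'
Scanning for runs of a:
  Match 1: 'a' (length 1)
Total matches: 1

1


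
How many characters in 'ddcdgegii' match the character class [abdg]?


Character class [abdg] matches any of: {a, b, d, g}
Scanning string 'ddcdgegii' character by character:
  pos 0: 'd' -> MATCH
  pos 1: 'd' -> MATCH
  pos 2: 'c' -> no
  pos 3: 'd' -> MATCH
  pos 4: 'g' -> MATCH
  pos 5: 'e' -> no
  pos 6: 'g' -> MATCH
  pos 7: 'i' -> no
  pos 8: 'i' -> no
Total matches: 5

5


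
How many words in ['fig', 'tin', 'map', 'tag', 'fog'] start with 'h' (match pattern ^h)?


Pattern ^h anchors to start of word. Check which words begin with 'h':
  'fig' -> no
  'tin' -> no
  'map' -> no
  'tag' -> no
  'fog' -> no
Matching words: []
Count: 0

0


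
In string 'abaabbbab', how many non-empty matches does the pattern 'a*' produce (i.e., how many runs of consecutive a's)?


Pattern 'a*' matches zero or more a's. We want non-empty runs of consecutive a's.
String: 'abaabbbab'
Walking through the string to find runs of a's:
  Run 1: positions 0-0 -> 'a'
  Run 2: positions 2-3 -> 'aa'
  Run 3: positions 7-7 -> 'a'
Non-empty runs found: ['a', 'aa', 'a']
Count: 3

3


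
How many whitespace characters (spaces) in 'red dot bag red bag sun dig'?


\s matches whitespace characters (spaces, tabs, etc.).
Text: 'red dot bag red bag sun dig'
This text has 7 words separated by spaces.
Number of spaces = number of words - 1 = 7 - 1 = 6

6


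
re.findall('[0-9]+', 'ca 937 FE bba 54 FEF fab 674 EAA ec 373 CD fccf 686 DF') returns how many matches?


Pattern '[0-9]+' finds one or more digits.
Text: 'ca 937 FE bba 54 FEF fab 674 EAA ec 373 CD fccf 686 DF'
Scanning for matches:
  Match 1: '937'
  Match 2: '54'
  Match 3: '674'
  Match 4: '373'
  Match 5: '686'
Total matches: 5

5


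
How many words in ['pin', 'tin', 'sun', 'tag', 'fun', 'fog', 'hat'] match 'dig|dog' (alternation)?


Alternation 'dig|dog' matches either 'dig' or 'dog'.
Checking each word:
  'pin' -> no
  'tin' -> no
  'sun' -> no
  'tag' -> no
  'fun' -> no
  'fog' -> no
  'hat' -> no
Matches: []
Count: 0

0


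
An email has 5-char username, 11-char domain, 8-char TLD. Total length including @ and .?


An email address has format: username@domain.tld
Username length: 5
'@' character: 1
Domain length: 11
'.' character: 1
TLD length: 8
Total = 5 + 1 + 11 + 1 + 8 = 26

26


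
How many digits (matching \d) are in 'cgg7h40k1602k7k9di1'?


\d matches any digit 0-9.
Scanning 'cgg7h40k1602k7k9di1':
  pos 3: '7' -> DIGIT
  pos 5: '4' -> DIGIT
  pos 6: '0' -> DIGIT
  pos 8: '1' -> DIGIT
  pos 9: '6' -> DIGIT
  pos 10: '0' -> DIGIT
  pos 11: '2' -> DIGIT
  pos 13: '7' -> DIGIT
  pos 15: '9' -> DIGIT
  pos 18: '1' -> DIGIT
Digits found: ['7', '4', '0', '1', '6', '0', '2', '7', '9', '1']
Total: 10

10


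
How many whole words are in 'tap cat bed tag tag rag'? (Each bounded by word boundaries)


Word boundaries (\b) mark the start/end of each word.
Text: 'tap cat bed tag tag rag'
Splitting by whitespace:
  Word 1: 'tap'
  Word 2: 'cat'
  Word 3: 'bed'
  Word 4: 'tag'
  Word 5: 'tag'
  Word 6: 'rag'
Total whole words: 6

6


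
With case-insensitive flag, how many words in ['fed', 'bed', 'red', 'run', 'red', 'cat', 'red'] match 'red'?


Case-insensitive matching: compare each word's lowercase form to 'red'.
  'fed' -> lower='fed' -> no
  'bed' -> lower='bed' -> no
  'red' -> lower='red' -> MATCH
  'run' -> lower='run' -> no
  'red' -> lower='red' -> MATCH
  'cat' -> lower='cat' -> no
  'red' -> lower='red' -> MATCH
Matches: ['red', 'red', 'red']
Count: 3

3


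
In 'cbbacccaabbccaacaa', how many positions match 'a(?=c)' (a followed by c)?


Lookahead 'a(?=c)' matches 'a' only when followed by 'c'.
String: 'cbbacccaabbccaacaa'
Checking each position where char is 'a':
  pos 3: 'a' -> MATCH (next='c')
  pos 7: 'a' -> no (next='a')
  pos 8: 'a' -> no (next='b')
  pos 13: 'a' -> no (next='a')
  pos 14: 'a' -> MATCH (next='c')
  pos 16: 'a' -> no (next='a')
Matching positions: [3, 14]
Count: 2

2


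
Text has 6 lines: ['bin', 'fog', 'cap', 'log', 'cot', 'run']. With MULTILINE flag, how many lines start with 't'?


With MULTILINE flag, ^ matches the start of each line.
Lines: ['bin', 'fog', 'cap', 'log', 'cot', 'run']
Checking which lines start with 't':
  Line 1: 'bin' -> no
  Line 2: 'fog' -> no
  Line 3: 'cap' -> no
  Line 4: 'log' -> no
  Line 5: 'cot' -> no
  Line 6: 'run' -> no
Matching lines: []
Count: 0

0


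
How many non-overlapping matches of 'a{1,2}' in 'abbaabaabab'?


Pattern 'a{1,2}' matches between 1 and 2 consecutive a's (greedy).
String: 'abbaabaabab'
Finding runs of a's and applying greedy matching:
  Run at pos 0: 'a' (length 1)
  Run at pos 3: 'aa' (length 2)
  Run at pos 6: 'aa' (length 2)
  Run at pos 9: 'a' (length 1)
Matches: ['a', 'aa', 'aa', 'a']
Count: 4

4


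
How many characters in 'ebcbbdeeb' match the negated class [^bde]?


Negated class [^bde] matches any char NOT in {b, d, e}
Scanning 'ebcbbdeeb':
  pos 0: 'e' -> no (excluded)
  pos 1: 'b' -> no (excluded)
  pos 2: 'c' -> MATCH
  pos 3: 'b' -> no (excluded)
  pos 4: 'b' -> no (excluded)
  pos 5: 'd' -> no (excluded)
  pos 6: 'e' -> no (excluded)
  pos 7: 'e' -> no (excluded)
  pos 8: 'b' -> no (excluded)
Total matches: 1

1


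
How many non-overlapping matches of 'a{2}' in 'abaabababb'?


Pattern 'a{2}' matches exactly 2 consecutive a's (greedy, non-overlapping).
String: 'abaabababb'
Scanning for runs of a's:
  Run at pos 0: 'a' (length 1) -> 0 match(es)
  Run at pos 2: 'aa' (length 2) -> 1 match(es)
  Run at pos 5: 'a' (length 1) -> 0 match(es)
  Run at pos 7: 'a' (length 1) -> 0 match(es)
Matches found: ['aa']
Total: 1

1


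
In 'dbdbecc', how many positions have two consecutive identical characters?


Looking for consecutive identical characters in 'dbdbecc':
  pos 0-1: 'd' vs 'b' -> different
  pos 1-2: 'b' vs 'd' -> different
  pos 2-3: 'd' vs 'b' -> different
  pos 3-4: 'b' vs 'e' -> different
  pos 4-5: 'e' vs 'c' -> different
  pos 5-6: 'c' vs 'c' -> MATCH ('cc')
Consecutive identical pairs: ['cc']
Count: 1

1


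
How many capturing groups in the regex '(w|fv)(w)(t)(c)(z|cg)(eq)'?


To count capturing groups, count each '(' that starts a group.
Pattern: '(w|fv)(w)(t)(c)(z|cg)(eq)'
Walking through the pattern:
  Position 0: '(' -> group #1
  Position 6: '(' -> group #2
  Position 9: '(' -> group #3
  Position 12: '(' -> group #4
  Position 15: '(' -> group #5
  Position 21: '(' -> group #6
Total capturing groups: 6

6


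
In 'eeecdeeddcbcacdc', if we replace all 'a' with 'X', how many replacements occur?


re.sub('a', 'X', text) replaces every occurrence of 'a' with 'X'.
Text: 'eeecdeeddcbcacdc'
Scanning for 'a':
  pos 12: 'a' -> replacement #1
Total replacements: 1

1


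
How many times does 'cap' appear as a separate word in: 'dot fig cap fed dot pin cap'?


Scanning each word for exact match 'cap':
  Word 1: 'dot' -> no
  Word 2: 'fig' -> no
  Word 3: 'cap' -> MATCH
  Word 4: 'fed' -> no
  Word 5: 'dot' -> no
  Word 6: 'pin' -> no
  Word 7: 'cap' -> MATCH
Total matches: 2

2


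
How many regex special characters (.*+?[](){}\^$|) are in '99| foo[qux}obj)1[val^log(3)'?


Regex special characters are: . * + ? [ ] ( ) { } \ ^ $ |
Scanning '99| foo[qux}obj)1[val^log(3)':
  pos 2: '|' -> SPECIAL
  pos 7: '[' -> SPECIAL
  pos 11: '}' -> SPECIAL
  pos 15: ')' -> SPECIAL
  pos 17: '[' -> SPECIAL
  pos 21: '^' -> SPECIAL
  pos 25: '(' -> SPECIAL
  pos 27: ')' -> SPECIAL
Special chars found: ['|', '[', '}', ')', '[', '^', '(', ')']
Total: 8

8


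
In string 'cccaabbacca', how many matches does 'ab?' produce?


Pattern 'ab?' matches 'a' optionally followed by 'b'.
String: 'cccaabbacca'
Scanning left to right for 'a' then checking next char:
  Match 1: 'a' (a not followed by b)
  Match 2: 'ab' (a followed by b)
  Match 3: 'a' (a not followed by b)
  Match 4: 'a' (a not followed by b)
Total matches: 4

4


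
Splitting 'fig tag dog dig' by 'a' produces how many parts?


Splitting by 'a' breaks the string at each occurrence of the separator.
Text: 'fig tag dog dig'
Parts after split:
  Part 1: 'fig t'
  Part 2: 'g dog dig'
Total parts: 2

2


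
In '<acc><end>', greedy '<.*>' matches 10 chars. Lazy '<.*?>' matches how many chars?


Greedy '<.*>' tries to match as MUCH as possible.
Lazy '<.*?>' tries to match as LITTLE as possible.

String: '<acc><end>'
Greedy '<.*>' starts at first '<' and extends to the LAST '>': '<acc><end>' (10 chars)
Lazy '<.*?>' starts at first '<' and stops at the FIRST '>': '<acc>' (5 chars)

5


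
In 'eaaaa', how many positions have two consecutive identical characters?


Looking for consecutive identical characters in 'eaaaa':
  pos 0-1: 'e' vs 'a' -> different
  pos 1-2: 'a' vs 'a' -> MATCH ('aa')
  pos 2-3: 'a' vs 'a' -> MATCH ('aa')
  pos 3-4: 'a' vs 'a' -> MATCH ('aa')
Consecutive identical pairs: ['aa', 'aa', 'aa']
Count: 3

3
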